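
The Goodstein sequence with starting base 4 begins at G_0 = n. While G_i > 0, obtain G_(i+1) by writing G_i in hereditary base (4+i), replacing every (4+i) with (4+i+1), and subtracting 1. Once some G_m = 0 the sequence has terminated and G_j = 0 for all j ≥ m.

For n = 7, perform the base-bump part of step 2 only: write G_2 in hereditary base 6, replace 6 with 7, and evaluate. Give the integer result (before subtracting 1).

G_0=7  [base 4] 4 + 3  →[4↦5]→  5 + 3 = 8  −1 ⇒ G_1=7
G_1=7  [base 5] 5 + 2  →[5↦6]→  6 + 2 = 8  −1 ⇒ G_2=7
G_2=7  [base 6] 6 + 1  →[6↦7]→  7 + 1 = 8  −1 ⇒ G_3=7

8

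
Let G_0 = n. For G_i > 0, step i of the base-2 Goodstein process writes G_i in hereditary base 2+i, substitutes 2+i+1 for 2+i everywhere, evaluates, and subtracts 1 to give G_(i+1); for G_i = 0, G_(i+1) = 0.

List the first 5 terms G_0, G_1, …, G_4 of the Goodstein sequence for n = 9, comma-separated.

9, 81, 1023, 9842, 140743

step 0: 9 = 2^(2 + 1) + 1; sub 3 for 2: 3^(3 + 1) + 1; = 82; G_1 = 82−1 = 81
step 1: 81 = 3^(3 + 1); sub 4 for 3: 4^(4 + 1); = 1024; G_2 = 1024−1 = 1023
step 2: 1023 = 3·4^4 + 3·4^3 + 3·4^2 + 3·4 + 3; sub 5 for 4: 3·5^5 + 3·5^3 + 3·5^2 + 3·5 + 3; = 9843; G_3 = 9843−1 = 9842
step 3: 9842 = 3·5^5 + 3·5^3 + 3·5^2 + 3·5 + 2; sub 6 for 5: 3·6^6 + 3·6^3 + 3·6^2 + 3·6 + 2; = 140744; G_4 = 140744−1 = 140743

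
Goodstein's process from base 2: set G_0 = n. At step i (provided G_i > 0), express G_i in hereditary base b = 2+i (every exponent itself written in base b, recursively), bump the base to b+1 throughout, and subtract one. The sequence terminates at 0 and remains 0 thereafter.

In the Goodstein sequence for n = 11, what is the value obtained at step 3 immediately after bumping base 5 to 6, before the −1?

279938

i=0: 11 = 2^(2 + 1) + 2 + 1 (b=2); 2→3: 3^(3 + 1) + 3 + 1 = 85; 85−1 = 84
i=1: 84 = 3^(3 + 1) + 3 (b=3); 3→4: 4^(4 + 1) + 4 = 1028; 1028−1 = 1027
i=2: 1027 = 4^(4 + 1) + 3 (b=4); 4→5: 5^(5 + 1) + 3 = 15628; 15628−1 = 15627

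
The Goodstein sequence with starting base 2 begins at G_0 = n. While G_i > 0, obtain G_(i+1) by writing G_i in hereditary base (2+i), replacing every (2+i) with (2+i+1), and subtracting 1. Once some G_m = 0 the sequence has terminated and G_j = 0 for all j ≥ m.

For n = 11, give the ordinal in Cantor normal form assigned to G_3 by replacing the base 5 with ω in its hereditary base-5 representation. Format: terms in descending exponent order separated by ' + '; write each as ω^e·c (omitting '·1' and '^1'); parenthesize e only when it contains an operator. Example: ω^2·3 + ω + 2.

ω^(ω + 1) + 2

G_0=11  [base 2] 2^(2 + 1) + 2 + 1  →[2↦3]→  3^(3 + 1) + 3 + 1 = 85  −1 ⇒ G_1=84
G_1=84  [base 3] 3^(3 + 1) + 3  →[3↦4]→  4^(4 + 1) + 4 = 1028  −1 ⇒ G_2=1027
G_2=1027  [base 4] 4^(4 + 1) + 3  →[4↦5]→  5^(5 + 1) + 3 = 15628  −1 ⇒ G_3=15627
G_3=15627  [base 5] 5^(5 + 1) + 2  →[5↦6]→  6^(6 + 1) + 2 = 279938  −1 ⇒ G_4=279937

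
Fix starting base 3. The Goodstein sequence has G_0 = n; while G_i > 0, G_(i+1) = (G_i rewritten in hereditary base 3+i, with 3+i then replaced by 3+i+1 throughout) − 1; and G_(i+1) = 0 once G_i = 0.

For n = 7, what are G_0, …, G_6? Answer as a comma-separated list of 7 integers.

step 0: 7 = 2·3 + 1; sub 4 for 3: 2·4 + 1; = 9; G_1 = 9−1 = 8
step 1: 8 = 2·4; sub 5 for 4: 2·5; = 10; G_2 = 10−1 = 9
step 2: 9 = 5 + 4; sub 6 for 5: 6 + 4; = 10; G_3 = 10−1 = 9
step 3: 9 = 6 + 3; sub 7 for 6: 7 + 3; = 10; G_4 = 10−1 = 9
step 4: 9 = 7 + 2; sub 8 for 7: 8 + 2; = 10; G_5 = 10−1 = 9
step 5: 9 = 8 + 1; sub 9 for 8: 9 + 1; = 10; G_6 = 10−1 = 9

7, 8, 9, 9, 9, 9, 9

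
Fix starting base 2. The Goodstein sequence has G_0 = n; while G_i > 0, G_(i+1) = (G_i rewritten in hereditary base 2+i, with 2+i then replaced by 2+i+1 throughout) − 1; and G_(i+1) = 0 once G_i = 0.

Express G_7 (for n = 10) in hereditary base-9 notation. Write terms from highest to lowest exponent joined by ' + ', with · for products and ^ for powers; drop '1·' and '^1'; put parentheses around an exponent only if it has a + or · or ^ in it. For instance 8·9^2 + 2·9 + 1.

(0) 10|_2 = 2^(2 + 1) + 2 ↦ 3^(3 + 1) + 3|_3 = 84 ⇒ 83
(1) 83|_3 = 3^(3 + 1) + 2 ↦ 4^(4 + 1) + 2|_4 = 1026 ⇒ 1025
(2) 1025|_4 = 4^(4 + 1) + 1 ↦ 5^(5 + 1) + 1|_5 = 15626 ⇒ 15625
(3) 15625|_5 = 5^(5 + 1) ↦ 6^(6 + 1)|_6 = 279936 ⇒ 279935
(4) 279935|_6 = 5·6^6 + 5·6^5 + 5·6^4 + 5·6^3 + 5·6^2 + 5·6 + 5 ↦ 5·7^7 + 5·7^5 + 5·7^4 + 5·7^3 + 5·7^2 + 5·7 + 5|_7 = 4215755 ⇒ 4215754
(5) 4215754|_7 = 5·7^7 + 5·7^5 + 5·7^4 + 5·7^3 + 5·7^2 + 5·7 + 4 ↦ 5·8^8 + 5·8^5 + 5·8^4 + 5·8^3 + 5·8^2 + 5·8 + 4|_8 = 84073324 ⇒ 84073323
(6) 84073323|_8 = 5·8^8 + 5·8^5 + 5·8^4 + 5·8^3 + 5·8^2 + 5·8 + 3 ↦ 5·9^9 + 5·9^5 + 5·9^4 + 5·9^3 + 5·9^2 + 5·9 + 3|_9 = 1937434593 ⇒ 1937434592
(7) 1937434592|_9 = 5·9^9 + 5·9^5 + 5·9^4 + 5·9^3 + 5·9^2 + 5·9 + 2 ↦ 5·10^10 + 5·10^5 + 5·10^4 + 5·10^3 + 5·10^2 + 5·10 + 2|_10 = 50000555552 ⇒ 50000555551

5·9^9 + 5·9^5 + 5·9^4 + 5·9^3 + 5·9^2 + 5·9 + 2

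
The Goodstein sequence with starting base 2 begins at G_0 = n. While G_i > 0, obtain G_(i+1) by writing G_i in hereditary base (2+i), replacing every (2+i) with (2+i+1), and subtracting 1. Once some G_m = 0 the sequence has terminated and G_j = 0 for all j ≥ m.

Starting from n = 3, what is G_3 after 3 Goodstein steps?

2

(0) 3|_2 = 2 + 1 ↦ 3 + 1|_3 = 4 ⇒ 3
(1) 3|_3 = 3 ↦ 4|_4 = 4 ⇒ 3
(2) 3|_4 = 3 ↦ 3|_5 = 3 ⇒ 2
(3) 2|_5 = 2 ↦ 2|_6 = 2 ⇒ 1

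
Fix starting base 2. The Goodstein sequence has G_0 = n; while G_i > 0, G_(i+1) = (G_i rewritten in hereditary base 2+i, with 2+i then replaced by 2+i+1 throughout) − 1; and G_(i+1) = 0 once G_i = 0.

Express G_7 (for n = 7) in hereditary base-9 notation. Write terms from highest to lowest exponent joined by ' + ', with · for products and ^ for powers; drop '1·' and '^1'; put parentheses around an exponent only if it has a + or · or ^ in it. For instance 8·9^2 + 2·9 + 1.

[0] 7 ≡ 2^2 + 2 + 1 (base 2). Lift 3: 31. −1: 30.
[1] 30 ≡ 3^3 + 3 (base 3). Lift 4: 260. −1: 259.
[2] 259 ≡ 4^4 + 3 (base 4). Lift 5: 3128. −1: 3127.
[3] 3127 ≡ 5^5 + 2 (base 5). Lift 6: 46658. −1: 46657.
[4] 46657 ≡ 6^6 + 1 (base 6). Lift 7: 823544. −1: 823543.
[5] 823543 ≡ 7^7 (base 7). Lift 8: 16777216. −1: 16777215.
[6] 16777215 ≡ 7·8^7 + 7·8^6 + 7·8^5 + 7·8^4 + 7·8^3 + 7·8^2 + 7·8 + 7 (base 8). Lift 9: 37665880. −1: 37665879.
[7] 37665879 ≡ 7·9^7 + 7·9^6 + 7·9^5 + 7·9^4 + 7·9^3 + 7·9^2 + 7·9 + 6 (base 9). Lift 10: 77777776. −1: 77777775.

7·9^7 + 7·9^6 + 7·9^5 + 7·9^4 + 7·9^3 + 7·9^2 + 7·9 + 6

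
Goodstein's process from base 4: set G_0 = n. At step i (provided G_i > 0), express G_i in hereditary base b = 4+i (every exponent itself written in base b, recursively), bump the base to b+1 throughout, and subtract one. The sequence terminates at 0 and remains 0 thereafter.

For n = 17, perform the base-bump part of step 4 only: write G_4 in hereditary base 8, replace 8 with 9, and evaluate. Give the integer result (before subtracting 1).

(0) 17|_4 = 4^2 + 1 ↦ 5^2 + 1|_5 = 26 ⇒ 25
(1) 25|_5 = 5^2 ↦ 6^2|_6 = 36 ⇒ 35
(2) 35|_6 = 5·6 + 5 ↦ 5·7 + 5|_7 = 40 ⇒ 39
(3) 39|_7 = 5·7 + 4 ↦ 5·8 + 4|_8 = 44 ⇒ 43
(4) 43|_8 = 5·8 + 3 ↦ 5·9 + 3|_9 = 48 ⇒ 47

48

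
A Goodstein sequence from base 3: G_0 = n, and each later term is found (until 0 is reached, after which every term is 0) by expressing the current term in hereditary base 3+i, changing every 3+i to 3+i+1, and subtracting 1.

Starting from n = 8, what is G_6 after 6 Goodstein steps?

base 3: 8 = 2·3 + 2; at 4: 2·4 + 2 = 10; next = 9
base 4: 9 = 2·4 + 1; at 5: 2·5 + 1 = 11; next = 10
base 5: 10 = 2·5; at 6: 2·6 = 12; next = 11
base 6: 11 = 6 + 5; at 7: 7 + 5 = 12; next = 11
base 7: 11 = 7 + 4; at 8: 8 + 4 = 12; next = 11
base 8: 11 = 8 + 3; at 9: 9 + 3 = 12; next = 11
base 9: 11 = 9 + 2; at 10: 10 + 2 = 12; next = 11

11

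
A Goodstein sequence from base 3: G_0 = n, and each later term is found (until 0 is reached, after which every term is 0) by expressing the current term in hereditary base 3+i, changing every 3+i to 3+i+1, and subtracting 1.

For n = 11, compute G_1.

11 —HB3→ 3^2 + 2 —bump→ 4^2 + 2 = 18 —(−1)→ 17
17 —HB4→ 4^2 + 1 —bump→ 5^2 + 1 = 26 —(−1)→ 25

17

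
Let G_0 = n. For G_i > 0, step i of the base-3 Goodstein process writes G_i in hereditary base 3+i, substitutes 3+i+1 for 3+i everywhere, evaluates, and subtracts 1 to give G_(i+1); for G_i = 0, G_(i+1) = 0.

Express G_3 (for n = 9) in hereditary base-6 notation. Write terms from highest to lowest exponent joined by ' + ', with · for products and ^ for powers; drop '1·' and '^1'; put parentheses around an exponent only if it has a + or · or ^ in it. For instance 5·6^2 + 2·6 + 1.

[0] 9 ≡ 3^2 (base 3). Lift 4: 16. −1: 15.
[1] 15 ≡ 3·4 + 3 (base 4). Lift 5: 18. −1: 17.
[2] 17 ≡ 3·5 + 2 (base 5). Lift 6: 20. −1: 19.

3·6 + 1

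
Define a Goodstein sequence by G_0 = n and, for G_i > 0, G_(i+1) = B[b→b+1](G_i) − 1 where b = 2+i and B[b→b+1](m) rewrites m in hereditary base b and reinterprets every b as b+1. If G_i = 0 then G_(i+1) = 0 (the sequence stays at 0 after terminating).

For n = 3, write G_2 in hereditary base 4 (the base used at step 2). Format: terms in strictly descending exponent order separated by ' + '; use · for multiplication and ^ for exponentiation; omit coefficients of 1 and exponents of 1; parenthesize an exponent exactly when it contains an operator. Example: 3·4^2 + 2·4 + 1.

3

step 0: 3 = 2 + 1; sub 3 for 2: 3 + 1; = 4; G_1 = 4−1 = 3
step 1: 3 = 3; sub 4 for 3: 4; = 4; G_2 = 4−1 = 3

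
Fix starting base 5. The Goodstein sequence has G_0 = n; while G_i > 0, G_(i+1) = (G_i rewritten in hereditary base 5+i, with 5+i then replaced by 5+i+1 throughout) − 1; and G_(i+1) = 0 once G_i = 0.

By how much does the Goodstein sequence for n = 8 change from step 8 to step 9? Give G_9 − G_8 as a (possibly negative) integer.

-1

i=0: 8 = 5 + 3 (b=5); 5→6: 6 + 3 = 9; 9−1 = 8
i=1: 8 = 6 + 2 (b=6); 6→7: 7 + 2 = 9; 9−1 = 8
i=2: 8 = 7 + 1 (b=7); 7→8: 8 + 1 = 9; 9−1 = 8
i=3: 8 = 8 (b=8); 8→9: 9 = 9; 9−1 = 8
i=4: 8 = 8 (b=9); 9→10: 8 = 8; 8−1 = 7
i=5: 7 = 7 (b=10); 10→11: 7 = 7; 7−1 = 6
i=6: 6 = 6 (b=11); 11→12: 6 = 6; 6−1 = 5
i=7: 5 = 5 (b=12); 12→13: 5 = 5; 5−1 = 4
i=8: 4 = 4 (b=13); 13→14: 4 = 4; 4−1 = 3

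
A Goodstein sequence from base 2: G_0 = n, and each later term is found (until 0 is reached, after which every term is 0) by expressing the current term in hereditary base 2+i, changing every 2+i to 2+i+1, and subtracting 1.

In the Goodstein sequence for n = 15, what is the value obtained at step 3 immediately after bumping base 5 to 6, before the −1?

base 2: 15 = 2^(2 + 1) + 2^2 + 2 + 1; at 3: 3^(3 + 1) + 3^3 + 3 + 1 = 112; next = 111
base 3: 111 = 3^(3 + 1) + 3^3 + 3; at 4: 4^(4 + 1) + 4^4 + 4 = 1284; next = 1283
base 4: 1283 = 4^(4 + 1) + 4^4 + 3; at 5: 5^(5 + 1) + 5^5 + 3 = 18753; next = 18752

326594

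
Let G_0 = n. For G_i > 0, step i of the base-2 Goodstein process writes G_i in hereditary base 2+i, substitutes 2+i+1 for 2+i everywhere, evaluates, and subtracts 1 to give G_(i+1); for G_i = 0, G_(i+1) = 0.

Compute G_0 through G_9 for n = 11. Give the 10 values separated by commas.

[0] 11 ≡ 2^(2 + 1) + 2 + 1 (base 2). Lift 3: 85. −1: 84.
[1] 84 ≡ 3^(3 + 1) + 3 (base 3). Lift 4: 1028. −1: 1027.
[2] 1027 ≡ 4^(4 + 1) + 3 (base 4). Lift 5: 15628. −1: 15627.
[3] 15627 ≡ 5^(5 + 1) + 2 (base 5). Lift 6: 279938. −1: 279937.
[4] 279937 ≡ 6^(6 + 1) + 1 (base 6). Lift 7: 5764802. −1: 5764801.
[5] 5764801 ≡ 7^(7 + 1) (base 7). Lift 8: 134217728. −1: 134217727.
[6] 134217727 ≡ 7·8^8 + 7·8^7 + 7·8^6 + 7·8^5 + 7·8^4 + 7·8^3 + 7·8^2 + 7·8 + 7 (base 8). Lift 9: 2749609303. −1: 2749609302.
[7] 2749609302 ≡ 7·9^9 + 7·9^7 + 7·9^6 + 7·9^5 + 7·9^4 + 7·9^3 + 7·9^2 + 7·9 + 6 (base 9). Lift 10: 70077777776. −1: 70077777775.
[8] 70077777775 ≡ 7·10^10 + 7·10^7 + 7·10^6 + 7·10^5 + 7·10^4 + 7·10^3 + 7·10^2 + 7·10 + 5 (base 10). Lift 11: 1997331745491. −1: 1997331745490.

11, 84, 1027, 15627, 279937, 5764801, 134217727, 2749609302, 70077777775, 1997331745490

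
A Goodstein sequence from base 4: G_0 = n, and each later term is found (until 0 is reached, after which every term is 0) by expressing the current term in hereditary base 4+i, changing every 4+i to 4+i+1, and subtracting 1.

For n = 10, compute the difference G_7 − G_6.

0

base 4: 10 = 2·4 + 2; at 5: 2·5 + 2 = 12; next = 11
base 5: 11 = 2·5 + 1; at 6: 2·6 + 1 = 13; next = 12
base 6: 12 = 2·6; at 7: 2·7 = 14; next = 13
base 7: 13 = 7 + 6; at 8: 8 + 6 = 14; next = 13
base 8: 13 = 8 + 5; at 9: 9 + 5 = 14; next = 13
base 9: 13 = 9 + 4; at 10: 10 + 4 = 14; next = 13
base 10: 13 = 10 + 3; at 11: 11 + 3 = 14; next = 13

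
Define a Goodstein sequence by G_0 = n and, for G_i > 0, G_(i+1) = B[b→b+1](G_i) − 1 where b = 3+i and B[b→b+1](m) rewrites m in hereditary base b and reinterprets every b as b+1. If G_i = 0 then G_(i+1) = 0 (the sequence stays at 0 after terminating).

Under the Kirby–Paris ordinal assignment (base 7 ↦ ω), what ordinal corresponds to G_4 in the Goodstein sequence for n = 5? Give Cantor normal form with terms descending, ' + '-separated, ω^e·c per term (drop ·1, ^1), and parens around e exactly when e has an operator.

base 3: 5 = 3 + 2; at 4: 4 + 2 = 6; next = 5
base 4: 5 = 4 + 1; at 5: 5 + 1 = 6; next = 5
base 5: 5 = 5; at 6: 6 = 6; next = 5
base 6: 5 = 5; at 7: 5 = 5; next = 4

4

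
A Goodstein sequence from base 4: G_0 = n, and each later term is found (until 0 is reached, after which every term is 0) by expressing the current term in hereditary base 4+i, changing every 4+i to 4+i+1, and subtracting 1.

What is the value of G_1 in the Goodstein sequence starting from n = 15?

17

[0] 15 ≡ 3·4 + 3 (base 4). Lift 5: 18. −1: 17.
[1] 17 ≡ 3·5 + 2 (base 5). Lift 6: 20. −1: 19.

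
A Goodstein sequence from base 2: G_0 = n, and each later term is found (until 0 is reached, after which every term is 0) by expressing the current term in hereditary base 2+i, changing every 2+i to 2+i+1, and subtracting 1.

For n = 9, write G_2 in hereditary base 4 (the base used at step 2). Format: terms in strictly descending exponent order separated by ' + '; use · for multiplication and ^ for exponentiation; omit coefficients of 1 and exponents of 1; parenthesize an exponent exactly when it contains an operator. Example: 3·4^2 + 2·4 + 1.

i=0: 9 = 2^(2 + 1) + 1 (b=2); 2→3: 3^(3 + 1) + 1 = 82; 82−1 = 81
i=1: 81 = 3^(3 + 1) (b=3); 3→4: 4^(4 + 1) = 1024; 1024−1 = 1023
i=2: 1023 = 3·4^4 + 3·4^3 + 3·4^2 + 3·4 + 3 (b=4); 4→5: 3·5^5 + 3·5^3 + 3·5^2 + 3·5 + 3 = 9843; 9843−1 = 9842

3·4^4 + 3·4^3 + 3·4^2 + 3·4 + 3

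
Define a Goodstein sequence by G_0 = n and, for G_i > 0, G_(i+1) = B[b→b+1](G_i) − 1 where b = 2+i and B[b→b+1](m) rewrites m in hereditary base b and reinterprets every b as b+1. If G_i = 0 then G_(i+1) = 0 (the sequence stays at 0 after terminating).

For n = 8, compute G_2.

G_0=8  [base 2] 2^(2 + 1)  →[2↦3]→  3^(3 + 1) = 81  −1 ⇒ G_1=80
G_1=80  [base 3] 2·3^3 + 2·3^2 + 2·3 + 2  →[3↦4]→  2·4^4 + 2·4^2 + 2·4 + 2 = 554  −1 ⇒ G_2=553
G_2=553  [base 4] 2·4^4 + 2·4^2 + 2·4 + 1  →[4↦5]→  2·5^5 + 2·5^2 + 2·5 + 1 = 6311  −1 ⇒ G_3=6310

553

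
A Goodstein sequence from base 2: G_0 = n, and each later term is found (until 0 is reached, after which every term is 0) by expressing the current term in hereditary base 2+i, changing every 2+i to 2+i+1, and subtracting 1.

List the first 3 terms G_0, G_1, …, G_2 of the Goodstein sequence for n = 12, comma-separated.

12, 107, 1065

step 0: 12 = 2^(2 + 1) + 2^2; sub 3 for 2: 3^(3 + 1) + 3^3; = 108; G_1 = 108−1 = 107
step 1: 107 = 3^(3 + 1) + 2·3^2 + 2·3 + 2; sub 4 for 3: 4^(4 + 1) + 2·4^2 + 2·4 + 2; = 1066; G_2 = 1066−1 = 1065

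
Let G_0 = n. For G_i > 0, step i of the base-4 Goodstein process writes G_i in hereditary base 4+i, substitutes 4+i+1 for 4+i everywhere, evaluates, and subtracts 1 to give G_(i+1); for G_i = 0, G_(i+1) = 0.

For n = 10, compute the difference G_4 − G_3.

base 4: 10 = 2·4 + 2; at 5: 2·5 + 2 = 12; next = 11
base 5: 11 = 2·5 + 1; at 6: 2·6 + 1 = 13; next = 12
base 6: 12 = 2·6; at 7: 2·7 = 14; next = 13
base 7: 13 = 7 + 6; at 8: 8 + 6 = 14; next = 13

0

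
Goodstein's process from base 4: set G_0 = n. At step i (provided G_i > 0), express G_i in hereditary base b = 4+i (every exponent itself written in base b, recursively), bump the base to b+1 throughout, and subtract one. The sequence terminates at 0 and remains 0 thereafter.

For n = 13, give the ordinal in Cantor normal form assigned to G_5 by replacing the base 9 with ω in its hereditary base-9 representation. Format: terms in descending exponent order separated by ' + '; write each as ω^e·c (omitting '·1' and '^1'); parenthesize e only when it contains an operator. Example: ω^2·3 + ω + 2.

G_0=13  [base 4] 3·4 + 1  →[4↦5]→  3·5 + 1 = 16  −1 ⇒ G_1=15
G_1=15  [base 5] 3·5  →[5↦6]→  3·6 = 18  −1 ⇒ G_2=17
G_2=17  [base 6] 2·6 + 5  →[6↦7]→  2·7 + 5 = 19  −1 ⇒ G_3=18
G_3=18  [base 7] 2·7 + 4  →[7↦8]→  2·8 + 4 = 20  −1 ⇒ G_4=19
G_4=19  [base 8] 2·8 + 3  →[8↦9]→  2·9 + 3 = 21  −1 ⇒ G_5=20

ω·2 + 2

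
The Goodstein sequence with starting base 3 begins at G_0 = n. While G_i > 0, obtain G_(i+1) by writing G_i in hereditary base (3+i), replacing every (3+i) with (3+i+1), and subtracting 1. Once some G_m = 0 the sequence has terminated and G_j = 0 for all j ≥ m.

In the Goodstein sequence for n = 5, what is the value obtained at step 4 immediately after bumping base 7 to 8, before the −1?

[0] 5 ≡ 3 + 2 (base 3). Lift 4: 6. −1: 5.
[1] 5 ≡ 4 + 1 (base 4). Lift 5: 6. −1: 5.
[2] 5 ≡ 5 (base 5). Lift 6: 6. −1: 5.
[3] 5 ≡ 5 (base 6). Lift 7: 5. −1: 4.
[4] 4 ≡ 4 (base 7). Lift 8: 4. −1: 3.

4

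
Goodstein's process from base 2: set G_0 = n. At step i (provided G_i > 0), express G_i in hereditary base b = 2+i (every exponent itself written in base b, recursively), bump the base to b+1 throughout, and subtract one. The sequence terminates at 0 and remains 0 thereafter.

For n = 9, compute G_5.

base 2: 9 = 2^(2 + 1) + 1; at 3: 3^(3 + 1) + 1 = 82; next = 81
base 3: 81 = 3^(3 + 1); at 4: 4^(4 + 1) = 1024; next = 1023
base 4: 1023 = 3·4^4 + 3·4^3 + 3·4^2 + 3·4 + 3; at 5: 3·5^5 + 3·5^3 + 3·5^2 + 3·5 + 3 = 9843; next = 9842
base 5: 9842 = 3·5^5 + 3·5^3 + 3·5^2 + 3·5 + 2; at 6: 3·6^6 + 3·6^3 + 3·6^2 + 3·6 + 2 = 140744; next = 140743
base 6: 140743 = 3·6^6 + 3·6^3 + 3·6^2 + 3·6 + 1; at 7: 3·7^7 + 3·7^3 + 3·7^2 + 3·7 + 1 = 2471827; next = 2471826
base 7: 2471826 = 3·7^7 + 3·7^3 + 3·7^2 + 3·7; at 8: 3·8^8 + 3·8^3 + 3·8^2 + 3·8 = 50333400; next = 50333399

2471826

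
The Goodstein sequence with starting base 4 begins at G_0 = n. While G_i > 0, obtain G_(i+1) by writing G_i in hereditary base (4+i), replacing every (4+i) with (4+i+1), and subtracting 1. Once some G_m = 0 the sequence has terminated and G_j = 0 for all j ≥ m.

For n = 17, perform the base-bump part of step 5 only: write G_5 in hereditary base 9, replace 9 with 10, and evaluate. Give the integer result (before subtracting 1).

52

17 —HB4→ 4^2 + 1 —bump→ 5^2 + 1 = 26 —(−1)→ 25
25 —HB5→ 5^2 —bump→ 6^2 = 36 —(−1)→ 35
35 —HB6→ 5·6 + 5 —bump→ 5·7 + 5 = 40 —(−1)→ 39
39 —HB7→ 5·7 + 4 —bump→ 5·8 + 4 = 44 —(−1)→ 43
43 —HB8→ 5·8 + 3 —bump→ 5·9 + 3 = 48 —(−1)→ 47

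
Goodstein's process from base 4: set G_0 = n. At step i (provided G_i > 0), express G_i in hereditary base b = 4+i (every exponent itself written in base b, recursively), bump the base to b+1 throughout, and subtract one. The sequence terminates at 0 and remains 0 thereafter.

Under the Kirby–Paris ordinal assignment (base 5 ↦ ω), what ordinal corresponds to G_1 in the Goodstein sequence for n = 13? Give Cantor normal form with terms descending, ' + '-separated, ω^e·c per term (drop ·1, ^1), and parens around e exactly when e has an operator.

base 4: 13 = 3·4 + 1; at 5: 3·5 + 1 = 16; next = 15
base 5: 15 = 3·5; at 6: 3·6 = 18; next = 17

ω·3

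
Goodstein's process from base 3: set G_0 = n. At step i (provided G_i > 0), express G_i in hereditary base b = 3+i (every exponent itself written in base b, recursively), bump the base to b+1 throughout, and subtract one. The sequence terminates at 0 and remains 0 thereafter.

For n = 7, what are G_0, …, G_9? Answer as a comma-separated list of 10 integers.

G_0=7  [base 3] 2·3 + 1  →[3↦4]→  2·4 + 1 = 9  −1 ⇒ G_1=8
G_1=8  [base 4] 2·4  →[4↦5]→  2·5 = 10  −1 ⇒ G_2=9
G_2=9  [base 5] 5 + 4  →[5↦6]→  6 + 4 = 10  −1 ⇒ G_3=9
G_3=9  [base 6] 6 + 3  →[6↦7]→  7 + 3 = 10  −1 ⇒ G_4=9
G_4=9  [base 7] 7 + 2  →[7↦8]→  8 + 2 = 10  −1 ⇒ G_5=9
G_5=9  [base 8] 8 + 1  →[8↦9]→  9 + 1 = 10  −1 ⇒ G_6=9
G_6=9  [base 9] 9  →[9↦10]→  10 = 10  −1 ⇒ G_7=9
G_7=9  [base 10] 9  →[10↦11]→  9 = 9  −1 ⇒ G_8=8
G_8=8  [base 11] 8  →[11↦12]→  8 = 8  −1 ⇒ G_9=7

7, 8, 9, 9, 9, 9, 9, 9, 8, 7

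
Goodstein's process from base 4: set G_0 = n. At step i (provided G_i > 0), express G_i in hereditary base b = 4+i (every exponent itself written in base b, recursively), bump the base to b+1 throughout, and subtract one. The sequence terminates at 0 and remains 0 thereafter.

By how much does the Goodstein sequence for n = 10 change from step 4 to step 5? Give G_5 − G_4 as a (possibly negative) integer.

step 0: 10 = 2·4 + 2; sub 5 for 4: 2·5 + 2; = 12; G_1 = 12−1 = 11
step 1: 11 = 2·5 + 1; sub 6 for 5: 2·6 + 1; = 13; G_2 = 13−1 = 12
step 2: 12 = 2·6; sub 7 for 6: 2·7; = 14; G_3 = 14−1 = 13
step 3: 13 = 7 + 6; sub 8 for 7: 8 + 6; = 14; G_4 = 14−1 = 13
step 4: 13 = 8 + 5; sub 9 for 8: 9 + 5; = 14; G_5 = 14−1 = 13

0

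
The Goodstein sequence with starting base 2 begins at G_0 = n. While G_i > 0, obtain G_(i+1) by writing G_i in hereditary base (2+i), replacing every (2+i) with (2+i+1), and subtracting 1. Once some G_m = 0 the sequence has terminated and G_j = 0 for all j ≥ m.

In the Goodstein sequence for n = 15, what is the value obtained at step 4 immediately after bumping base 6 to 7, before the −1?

6588345

step 0: 15 = 2^(2 + 1) + 2^2 + 2 + 1; sub 3 for 2: 3^(3 + 1) + 3^3 + 3 + 1; = 112; G_1 = 112−1 = 111
step 1: 111 = 3^(3 + 1) + 3^3 + 3; sub 4 for 3: 4^(4 + 1) + 4^4 + 4; = 1284; G_2 = 1284−1 = 1283
step 2: 1283 = 4^(4 + 1) + 4^4 + 3; sub 5 for 4: 5^(5 + 1) + 5^5 + 3; = 18753; G_3 = 18753−1 = 18752
step 3: 18752 = 5^(5 + 1) + 5^5 + 2; sub 6 for 5: 6^(6 + 1) + 6^6 + 2; = 326594; G_4 = 326594−1 = 326593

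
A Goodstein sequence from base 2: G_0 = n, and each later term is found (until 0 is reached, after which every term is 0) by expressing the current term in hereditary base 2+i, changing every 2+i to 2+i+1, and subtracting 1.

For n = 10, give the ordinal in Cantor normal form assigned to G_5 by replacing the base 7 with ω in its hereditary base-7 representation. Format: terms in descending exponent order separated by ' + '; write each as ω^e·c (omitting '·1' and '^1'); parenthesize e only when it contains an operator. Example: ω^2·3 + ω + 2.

ω^ω·5 + ω^5·5 + ω^4·5 + ω^3·5 + ω^2·5 + ω·5 + 4

i=0: 10 = 2^(2 + 1) + 2 (b=2); 2→3: 3^(3 + 1) + 3 = 84; 84−1 = 83
i=1: 83 = 3^(3 + 1) + 2 (b=3); 3→4: 4^(4 + 1) + 2 = 1026; 1026−1 = 1025
i=2: 1025 = 4^(4 + 1) + 1 (b=4); 4→5: 5^(5 + 1) + 1 = 15626; 15626−1 = 15625
i=3: 15625 = 5^(5 + 1) (b=5); 5→6: 6^(6 + 1) = 279936; 279936−1 = 279935
i=4: 279935 = 5·6^6 + 5·6^5 + 5·6^4 + 5·6^3 + 5·6^2 + 5·6 + 5 (b=6); 6→7: 5·7^7 + 5·7^5 + 5·7^4 + 5·7^3 + 5·7^2 + 5·7 + 5 = 4215755; 4215755−1 = 4215754
i=5: 4215754 = 5·7^7 + 5·7^5 + 5·7^4 + 5·7^3 + 5·7^2 + 5·7 + 4 (b=7); 7→8: 5·8^8 + 5·8^5 + 5·8^4 + 5·8^3 + 5·8^2 + 5·8 + 4 = 84073324; 84073324−1 = 84073323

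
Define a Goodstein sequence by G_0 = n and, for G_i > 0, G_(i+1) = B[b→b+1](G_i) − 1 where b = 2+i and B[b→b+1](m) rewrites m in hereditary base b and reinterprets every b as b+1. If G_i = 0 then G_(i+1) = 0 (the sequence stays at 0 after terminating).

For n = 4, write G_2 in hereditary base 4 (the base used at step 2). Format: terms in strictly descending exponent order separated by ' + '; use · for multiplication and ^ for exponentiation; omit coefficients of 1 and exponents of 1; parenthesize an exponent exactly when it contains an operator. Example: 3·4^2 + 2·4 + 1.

(0) 4|_2 = 2^2 ↦ 3^3|_3 = 27 ⇒ 26
(1) 26|_3 = 2·3^2 + 2·3 + 2 ↦ 2·4^2 + 2·4 + 2|_4 = 42 ⇒ 41

2·4^2 + 2·4 + 1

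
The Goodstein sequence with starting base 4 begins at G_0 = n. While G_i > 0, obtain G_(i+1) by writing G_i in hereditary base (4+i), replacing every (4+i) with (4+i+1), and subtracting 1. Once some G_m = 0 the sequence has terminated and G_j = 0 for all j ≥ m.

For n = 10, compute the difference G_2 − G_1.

(0) 10|_4 = 2·4 + 2 ↦ 2·5 + 2|_5 = 12 ⇒ 11
(1) 11|_5 = 2·5 + 1 ↦ 2·6 + 1|_6 = 13 ⇒ 12

1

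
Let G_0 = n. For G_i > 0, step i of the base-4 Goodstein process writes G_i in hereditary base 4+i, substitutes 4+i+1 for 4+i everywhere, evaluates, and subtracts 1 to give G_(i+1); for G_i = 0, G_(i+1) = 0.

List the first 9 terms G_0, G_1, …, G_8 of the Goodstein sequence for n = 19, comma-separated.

19, 27, 37, 49, 63, 69, 75, 81, 87

G_0=19  [base 4] 4^2 + 3  →[4↦5]→  5^2 + 3 = 28  −1 ⇒ G_1=27
G_1=27  [base 5] 5^2 + 2  →[5↦6]→  6^2 + 2 = 38  −1 ⇒ G_2=37
G_2=37  [base 6] 6^2 + 1  →[6↦7]→  7^2 + 1 = 50  −1 ⇒ G_3=49
G_3=49  [base 7] 7^2  →[7↦8]→  8^2 = 64  −1 ⇒ G_4=63
G_4=63  [base 8] 7·8 + 7  →[8↦9]→  7·9 + 7 = 70  −1 ⇒ G_5=69
G_5=69  [base 9] 7·9 + 6  →[9↦10]→  7·10 + 6 = 76  −1 ⇒ G_6=75
G_6=75  [base 10] 7·10 + 5  →[10↦11]→  7·11 + 5 = 82  −1 ⇒ G_7=81
G_7=81  [base 11] 7·11 + 4  →[11↦12]→  7·12 + 4 = 88  −1 ⇒ G_8=87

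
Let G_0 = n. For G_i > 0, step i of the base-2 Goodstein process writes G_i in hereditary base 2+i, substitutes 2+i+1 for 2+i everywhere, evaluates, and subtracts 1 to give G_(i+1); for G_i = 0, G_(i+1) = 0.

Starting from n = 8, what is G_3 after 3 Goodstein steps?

6310

base 2: 8 = 2^(2 + 1); at 3: 3^(3 + 1) = 81; next = 80
base 3: 80 = 2·3^3 + 2·3^2 + 2·3 + 2; at 4: 2·4^4 + 2·4^2 + 2·4 + 2 = 554; next = 553
base 4: 553 = 2·4^4 + 2·4^2 + 2·4 + 1; at 5: 2·5^5 + 2·5^2 + 2·5 + 1 = 6311; next = 6310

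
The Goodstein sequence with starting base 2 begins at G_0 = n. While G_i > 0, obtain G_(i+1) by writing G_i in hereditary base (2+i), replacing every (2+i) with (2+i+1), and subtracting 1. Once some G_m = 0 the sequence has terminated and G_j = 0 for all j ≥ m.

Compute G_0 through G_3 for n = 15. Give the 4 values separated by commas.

i=0: 15 = 2^(2 + 1) + 2^2 + 2 + 1 (b=2); 2→3: 3^(3 + 1) + 3^3 + 3 + 1 = 112; 112−1 = 111
i=1: 111 = 3^(3 + 1) + 3^3 + 3 (b=3); 3→4: 4^(4 + 1) + 4^4 + 4 = 1284; 1284−1 = 1283
i=2: 1283 = 4^(4 + 1) + 4^4 + 3 (b=4); 4→5: 5^(5 + 1) + 5^5 + 3 = 18753; 18753−1 = 18752

15, 111, 1283, 18752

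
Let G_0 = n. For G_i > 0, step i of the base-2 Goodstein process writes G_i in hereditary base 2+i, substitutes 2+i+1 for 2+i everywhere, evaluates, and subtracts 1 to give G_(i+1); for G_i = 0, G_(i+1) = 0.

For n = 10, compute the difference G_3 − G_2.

14600

[0] 10 ≡ 2^(2 + 1) + 2 (base 2). Lift 3: 84. −1: 83.
[1] 83 ≡ 3^(3 + 1) + 2 (base 3). Lift 4: 1026. −1: 1025.
[2] 1025 ≡ 4^(4 + 1) + 1 (base 4). Lift 5: 15626. −1: 15625.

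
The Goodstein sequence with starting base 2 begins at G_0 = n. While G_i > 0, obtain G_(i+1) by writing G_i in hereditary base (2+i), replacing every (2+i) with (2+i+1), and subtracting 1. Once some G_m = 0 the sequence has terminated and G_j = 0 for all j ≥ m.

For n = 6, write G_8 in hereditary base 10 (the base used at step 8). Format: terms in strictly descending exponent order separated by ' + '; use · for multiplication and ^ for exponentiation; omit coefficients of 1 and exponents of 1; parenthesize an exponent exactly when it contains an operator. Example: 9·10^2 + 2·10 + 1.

5·10^5 + 5·10^4 + 5·10^3 + 5·10^2 + 5·10 + 1

G_0=6  [base 2] 2^2 + 2  →[2↦3]→  3^3 + 3 = 30  −1 ⇒ G_1=29
G_1=29  [base 3] 3^3 + 2  →[3↦4]→  4^4 + 2 = 258  −1 ⇒ G_2=257
G_2=257  [base 4] 4^4 + 1  →[4↦5]→  5^5 + 1 = 3126  −1 ⇒ G_3=3125
G_3=3125  [base 5] 5^5  →[5↦6]→  6^6 = 46656  −1 ⇒ G_4=46655
G_4=46655  [base 6] 5·6^5 + 5·6^4 + 5·6^3 + 5·6^2 + 5·6 + 5  →[6↦7]→  5·7^5 + 5·7^4 + 5·7^3 + 5·7^2 + 5·7 + 5 = 98040  −1 ⇒ G_5=98039
G_5=98039  [base 7] 5·7^5 + 5·7^4 + 5·7^3 + 5·7^2 + 5·7 + 4  →[7↦8]→  5·8^5 + 5·8^4 + 5·8^3 + 5·8^2 + 5·8 + 4 = 187244  −1 ⇒ G_6=187243
G_6=187243  [base 8] 5·8^5 + 5·8^4 + 5·8^3 + 5·8^2 + 5·8 + 3  →[8↦9]→  5·9^5 + 5·9^4 + 5·9^3 + 5·9^2 + 5·9 + 3 = 332148  −1 ⇒ G_7=332147
G_7=332147  [base 9] 5·9^5 + 5·9^4 + 5·9^3 + 5·9^2 + 5·9 + 2  →[9↦10]→  5·10^5 + 5·10^4 + 5·10^3 + 5·10^2 + 5·10 + 2 = 555552  −1 ⇒ G_8=555551
G_8=555551  [base 10] 5·10^5 + 5·10^4 + 5·10^3 + 5·10^2 + 5·10 + 1  →[10↦11]→  5·11^5 + 5·11^4 + 5·11^3 + 5·11^2 + 5·11 + 1 = 885776  −1 ⇒ G_9=885775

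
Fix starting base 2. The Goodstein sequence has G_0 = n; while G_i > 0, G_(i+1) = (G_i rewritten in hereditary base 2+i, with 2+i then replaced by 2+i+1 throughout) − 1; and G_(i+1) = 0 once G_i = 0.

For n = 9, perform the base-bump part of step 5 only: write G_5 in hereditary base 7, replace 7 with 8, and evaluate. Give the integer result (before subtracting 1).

50333400

[0] 9 ≡ 2^(2 + 1) + 1 (base 2). Lift 3: 82. −1: 81.
[1] 81 ≡ 3^(3 + 1) (base 3). Lift 4: 1024. −1: 1023.
[2] 1023 ≡ 3·4^4 + 3·4^3 + 3·4^2 + 3·4 + 3 (base 4). Lift 5: 9843. −1: 9842.
[3] 9842 ≡ 3·5^5 + 3·5^3 + 3·5^2 + 3·5 + 2 (base 5). Lift 6: 140744. −1: 140743.
[4] 140743 ≡ 3·6^6 + 3·6^3 + 3·6^2 + 3·6 + 1 (base 6). Lift 7: 2471827. −1: 2471826.
[5] 2471826 ≡ 3·7^7 + 3·7^3 + 3·7^2 + 3·7 (base 7). Lift 8: 50333400. −1: 50333399.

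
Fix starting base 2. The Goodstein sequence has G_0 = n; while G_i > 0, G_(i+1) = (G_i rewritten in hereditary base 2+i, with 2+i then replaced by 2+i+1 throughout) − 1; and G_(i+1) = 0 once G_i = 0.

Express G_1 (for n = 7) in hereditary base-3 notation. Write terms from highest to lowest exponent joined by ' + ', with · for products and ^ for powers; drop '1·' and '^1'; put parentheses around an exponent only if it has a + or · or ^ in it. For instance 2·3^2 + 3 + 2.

(0) 7|_2 = 2^2 + 2 + 1 ↦ 3^3 + 3 + 1|_3 = 31 ⇒ 30
(1) 30|_3 = 3^3 + 3 ↦ 4^4 + 4|_4 = 260 ⇒ 259

3^3 + 3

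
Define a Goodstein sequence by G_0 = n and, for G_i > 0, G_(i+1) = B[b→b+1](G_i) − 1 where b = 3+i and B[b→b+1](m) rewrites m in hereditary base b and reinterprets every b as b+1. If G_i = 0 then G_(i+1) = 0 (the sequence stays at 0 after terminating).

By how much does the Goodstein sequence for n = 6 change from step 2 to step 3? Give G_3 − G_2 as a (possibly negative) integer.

(0) 6|_3 = 2·3 ↦ 2·4|_4 = 8 ⇒ 7
(1) 7|_4 = 4 + 3 ↦ 5 + 3|_5 = 8 ⇒ 7
(2) 7|_5 = 5 + 2 ↦ 6 + 2|_6 = 8 ⇒ 7

0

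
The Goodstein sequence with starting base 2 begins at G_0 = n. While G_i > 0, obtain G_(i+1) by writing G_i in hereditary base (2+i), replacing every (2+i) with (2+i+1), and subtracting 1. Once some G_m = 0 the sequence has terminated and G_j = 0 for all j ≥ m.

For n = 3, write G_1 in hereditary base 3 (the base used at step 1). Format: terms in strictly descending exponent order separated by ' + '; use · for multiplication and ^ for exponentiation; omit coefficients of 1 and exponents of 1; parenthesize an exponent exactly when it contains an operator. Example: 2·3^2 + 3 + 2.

3

3 —HB2→ 2 + 1 —bump→ 3 + 1 = 4 —(−1)→ 3
3 —HB3→ 3 —bump→ 4 = 4 —(−1)→ 3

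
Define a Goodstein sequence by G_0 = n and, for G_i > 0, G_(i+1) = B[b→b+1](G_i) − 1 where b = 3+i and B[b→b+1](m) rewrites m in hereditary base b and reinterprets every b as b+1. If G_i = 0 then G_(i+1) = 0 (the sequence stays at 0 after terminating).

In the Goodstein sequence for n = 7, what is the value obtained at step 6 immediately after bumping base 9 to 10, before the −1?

step 0: 7 = 2·3 + 1; sub 4 for 3: 2·4 + 1; = 9; G_1 = 9−1 = 8
step 1: 8 = 2·4; sub 5 for 4: 2·5; = 10; G_2 = 10−1 = 9
step 2: 9 = 5 + 4; sub 6 for 5: 6 + 4; = 10; G_3 = 10−1 = 9
step 3: 9 = 6 + 3; sub 7 for 6: 7 + 3; = 10; G_4 = 10−1 = 9
step 4: 9 = 7 + 2; sub 8 for 7: 8 + 2; = 10; G_5 = 10−1 = 9
step 5: 9 = 8 + 1; sub 9 for 8: 9 + 1; = 10; G_6 = 10−1 = 9
step 6: 9 = 9; sub 10 for 9: 10; = 10; G_7 = 10−1 = 9

10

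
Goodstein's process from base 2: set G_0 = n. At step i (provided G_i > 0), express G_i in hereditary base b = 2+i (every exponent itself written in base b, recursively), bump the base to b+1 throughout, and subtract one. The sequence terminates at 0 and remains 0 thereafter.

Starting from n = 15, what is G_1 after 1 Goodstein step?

111

base 2: 15 = 2^(2 + 1) + 2^2 + 2 + 1; at 3: 3^(3 + 1) + 3^3 + 3 + 1 = 112; next = 111
base 3: 111 = 3^(3 + 1) + 3^3 + 3; at 4: 4^(4 + 1) + 4^4 + 4 = 1284; next = 1283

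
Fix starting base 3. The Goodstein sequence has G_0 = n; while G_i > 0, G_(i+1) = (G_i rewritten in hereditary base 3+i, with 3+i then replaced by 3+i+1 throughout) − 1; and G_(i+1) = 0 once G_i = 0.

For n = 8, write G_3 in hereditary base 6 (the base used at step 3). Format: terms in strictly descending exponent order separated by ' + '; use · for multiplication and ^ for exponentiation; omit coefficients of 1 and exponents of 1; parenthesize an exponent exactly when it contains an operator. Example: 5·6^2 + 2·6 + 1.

6 + 5

step 0: 8 = 2·3 + 2; sub 4 for 3: 2·4 + 2; = 10; G_1 = 10−1 = 9
step 1: 9 = 2·4 + 1; sub 5 for 4: 2·5 + 1; = 11; G_2 = 11−1 = 10
step 2: 10 = 2·5; sub 6 for 5: 2·6; = 12; G_3 = 12−1 = 11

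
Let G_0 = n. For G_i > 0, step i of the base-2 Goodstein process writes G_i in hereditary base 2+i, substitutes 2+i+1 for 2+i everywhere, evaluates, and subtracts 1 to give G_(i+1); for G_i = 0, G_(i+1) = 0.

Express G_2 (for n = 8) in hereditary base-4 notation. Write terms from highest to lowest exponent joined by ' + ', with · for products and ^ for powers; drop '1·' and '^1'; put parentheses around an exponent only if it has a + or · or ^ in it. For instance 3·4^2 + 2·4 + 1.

2·4^4 + 2·4^2 + 2·4 + 1

[0] 8 ≡ 2^(2 + 1) (base 2). Lift 3: 81. −1: 80.
[1] 80 ≡ 2·3^3 + 2·3^2 + 2·3 + 2 (base 3). Lift 4: 554. −1: 553.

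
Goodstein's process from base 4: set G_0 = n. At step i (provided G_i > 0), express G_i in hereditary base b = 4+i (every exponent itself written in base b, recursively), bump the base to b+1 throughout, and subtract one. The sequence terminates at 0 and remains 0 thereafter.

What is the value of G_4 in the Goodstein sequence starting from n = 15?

23

G_0 = 15. HB_4(15) = 3·4 + 3. Bump = 18. G_1 = 17.
G_1 = 17. HB_5(17) = 3·5 + 2. Bump = 20. G_2 = 19.
G_2 = 19. HB_6(19) = 3·6 + 1. Bump = 22. G_3 = 21.
G_3 = 21. HB_7(21) = 3·7. Bump = 24. G_4 = 23.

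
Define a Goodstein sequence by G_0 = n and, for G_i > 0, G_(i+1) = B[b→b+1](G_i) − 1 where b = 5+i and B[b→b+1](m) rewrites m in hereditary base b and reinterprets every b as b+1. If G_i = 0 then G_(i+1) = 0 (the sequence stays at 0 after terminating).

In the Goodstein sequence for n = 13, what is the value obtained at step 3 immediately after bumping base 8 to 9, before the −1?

18

i=0: 13 = 2·5 + 3 (b=5); 5→6: 2·6 + 3 = 15; 15−1 = 14
i=1: 14 = 2·6 + 2 (b=6); 6→7: 2·7 + 2 = 16; 16−1 = 15
i=2: 15 = 2·7 + 1 (b=7); 7→8: 2·8 + 1 = 17; 17−1 = 16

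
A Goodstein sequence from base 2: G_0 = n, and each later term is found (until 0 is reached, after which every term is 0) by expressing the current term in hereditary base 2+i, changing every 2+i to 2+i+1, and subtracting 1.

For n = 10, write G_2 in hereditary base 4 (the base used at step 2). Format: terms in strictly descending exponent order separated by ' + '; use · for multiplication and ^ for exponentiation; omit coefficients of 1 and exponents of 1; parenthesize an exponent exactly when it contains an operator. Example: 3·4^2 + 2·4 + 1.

4^(4 + 1) + 1

step 0: 10 = 2^(2 + 1) + 2; sub 3 for 2: 3^(3 + 1) + 3; = 84; G_1 = 84−1 = 83
step 1: 83 = 3^(3 + 1) + 2; sub 4 for 3: 4^(4 + 1) + 2; = 1026; G_2 = 1026−1 = 1025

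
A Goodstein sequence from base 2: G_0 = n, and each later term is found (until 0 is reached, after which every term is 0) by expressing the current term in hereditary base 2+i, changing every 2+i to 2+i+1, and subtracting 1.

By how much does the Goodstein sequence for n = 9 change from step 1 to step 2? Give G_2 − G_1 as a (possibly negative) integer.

step 0: 9 = 2^(2 + 1) + 1; sub 3 for 2: 3^(3 + 1) + 1; = 82; G_1 = 82−1 = 81
step 1: 81 = 3^(3 + 1); sub 4 for 3: 4^(4 + 1); = 1024; G_2 = 1024−1 = 1023

942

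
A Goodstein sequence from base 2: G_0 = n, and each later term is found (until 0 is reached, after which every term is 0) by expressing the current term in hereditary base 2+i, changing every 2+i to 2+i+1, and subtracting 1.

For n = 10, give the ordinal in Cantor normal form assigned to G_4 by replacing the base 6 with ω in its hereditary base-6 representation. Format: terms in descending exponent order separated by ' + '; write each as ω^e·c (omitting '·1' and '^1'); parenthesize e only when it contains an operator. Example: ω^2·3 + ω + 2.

ω^ω·5 + ω^5·5 + ω^4·5 + ω^3·5 + ω^2·5 + ω·5 + 5

10 —HB2→ 2^(2 + 1) + 2 —bump→ 3^(3 + 1) + 3 = 84 —(−1)→ 83
83 —HB3→ 3^(3 + 1) + 2 —bump→ 4^(4 + 1) + 2 = 1026 —(−1)→ 1025
1025 —HB4→ 4^(4 + 1) + 1 —bump→ 5^(5 + 1) + 1 = 15626 —(−1)→ 15625
15625 —HB5→ 5^(5 + 1) —bump→ 6^(6 + 1) = 279936 —(−1)→ 279935
279935 —HB6→ 5·6^6 + 5·6^5 + 5·6^4 + 5·6^3 + 5·6^2 + 5·6 + 5 —bump→ 5·7^7 + 5·7^5 + 5·7^4 + 5·7^3 + 5·7^2 + 5·7 + 5 = 4215755 —(−1)→ 4215754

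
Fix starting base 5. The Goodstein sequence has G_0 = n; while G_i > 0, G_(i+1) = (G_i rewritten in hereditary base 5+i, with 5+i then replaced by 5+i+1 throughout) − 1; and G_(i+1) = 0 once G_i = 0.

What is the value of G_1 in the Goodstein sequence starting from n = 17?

G_0 = 17. HB_5(17) = 3·5 + 2. Bump = 20. G_1 = 19.
G_1 = 19. HB_6(19) = 3·6 + 1. Bump = 22. G_2 = 21.

19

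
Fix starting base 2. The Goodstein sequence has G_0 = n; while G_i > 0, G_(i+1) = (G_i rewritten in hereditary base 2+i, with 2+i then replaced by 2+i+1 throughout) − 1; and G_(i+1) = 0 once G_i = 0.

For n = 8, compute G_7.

774841151

G_0 = 8. HB_2(8) = 2^(2 + 1). Bump = 81. G_1 = 80.
G_1 = 80. HB_3(80) = 2·3^3 + 2·3^2 + 2·3 + 2. Bump = 554. G_2 = 553.
G_2 = 553. HB_4(553) = 2·4^4 + 2·4^2 + 2·4 + 1. Bump = 6311. G_3 = 6310.
G_3 = 6310. HB_5(6310) = 2·5^5 + 2·5^2 + 2·5. Bump = 93396. G_4 = 93395.
G_4 = 93395. HB_6(93395) = 2·6^6 + 2·6^2 + 6 + 5. Bump = 1647196. G_5 = 1647195.
G_5 = 1647195. HB_7(1647195) = 2·7^7 + 2·7^2 + 7 + 4. Bump = 33554572. G_6 = 33554571.
G_6 = 33554571. HB_8(33554571) = 2·8^8 + 2·8^2 + 8 + 3. Bump = 774841152. G_7 = 774841151.
G_7 = 774841151. HB_9(774841151) = 2·9^9 + 2·9^2 + 9 + 2. Bump = 20000000212. G_8 = 20000000211.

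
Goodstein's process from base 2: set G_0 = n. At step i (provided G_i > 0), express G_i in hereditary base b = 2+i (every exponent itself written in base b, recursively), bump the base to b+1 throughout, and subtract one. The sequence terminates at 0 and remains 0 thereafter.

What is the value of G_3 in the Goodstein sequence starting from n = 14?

18750

step 0: 14 = 2^(2 + 1) + 2^2 + 2; sub 3 for 2: 3^(3 + 1) + 3^3 + 3; = 111; G_1 = 111−1 = 110
step 1: 110 = 3^(3 + 1) + 3^3 + 2; sub 4 for 3: 4^(4 + 1) + 4^4 + 2; = 1282; G_2 = 1282−1 = 1281
step 2: 1281 = 4^(4 + 1) + 4^4 + 1; sub 5 for 4: 5^(5 + 1) + 5^5 + 1; = 18751; G_3 = 18751−1 = 18750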